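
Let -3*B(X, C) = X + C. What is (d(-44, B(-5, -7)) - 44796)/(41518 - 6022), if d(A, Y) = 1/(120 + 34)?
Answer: -405799/321552 ≈ -1.2620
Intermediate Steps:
B(X, C) = -C/3 - X/3 (B(X, C) = -(X + C)/3 = -(C + X)/3 = -C/3 - X/3)
d(A, Y) = 1/154
(d(-44, B(-5, -7)) - 44796)/(41518 - 6022) = (1/154 - 44796)/(41518 - 6022) = -6898583/154/35496 = -6898583/154*1/35496 = -405799/321552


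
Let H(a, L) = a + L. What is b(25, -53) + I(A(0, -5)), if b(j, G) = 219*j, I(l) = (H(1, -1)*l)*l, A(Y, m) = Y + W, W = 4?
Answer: 5475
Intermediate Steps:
A(Y, m) = 4 + Y (A(Y, m) = Y + 4 = 4 + Y)
H(a, L) = L + a
I(l) = 0 (I(l) = ((-1 + 1)*l)*l = (0*l)*l = 0*l = 0)
b(25, -53) + I(A(0, -5)) = 219*25 + 0 = 5475 + 0 = 5475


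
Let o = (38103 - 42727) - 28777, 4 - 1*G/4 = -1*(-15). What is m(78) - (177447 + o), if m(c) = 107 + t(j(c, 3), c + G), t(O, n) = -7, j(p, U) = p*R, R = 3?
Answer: -143946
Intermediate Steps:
G = -44 (G = 16 - (-4)*(-15) = 16 - 4*15 = 16 - 60 = -44)
o = -33401 (o = -4624 - 28777 = -33401)
j(p, U) = 3*p (j(p, U) = p*3 = 3*p)
m(c) = 100 (m(c) = 107 - 7 = 100)
m(78) - (177447 + o) = 100 - (177447 - 33401) = 100 - 1*144046 = 100 - 144046 = -143946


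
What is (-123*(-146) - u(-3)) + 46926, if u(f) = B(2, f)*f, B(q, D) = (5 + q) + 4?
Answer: 64917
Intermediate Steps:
B(q, D) = 9 + q
u(f) = 11*f (u(f) = (9 + 2)*f = 11*f)
(-123*(-146) - u(-3)) + 46926 = (-123*(-146) - 11*(-3)) + 46926 = (17958 - 1*(-33)) + 46926 = (17958 + 33) + 46926 = 17991 + 46926 = 64917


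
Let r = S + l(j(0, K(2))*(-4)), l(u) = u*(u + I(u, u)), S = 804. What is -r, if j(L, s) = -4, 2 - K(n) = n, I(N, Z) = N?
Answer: -1316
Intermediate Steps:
K(n) = 2 - n
l(u) = 2*u² (l(u) = u*(u + u) = u*(2*u) = 2*u²)
r = 1316 (r = 804 + 2*(-4*(-4))² = 804 + 2*16² = 804 + 2*256 = 804 + 512 = 1316)
-r = -1*1316 = -1316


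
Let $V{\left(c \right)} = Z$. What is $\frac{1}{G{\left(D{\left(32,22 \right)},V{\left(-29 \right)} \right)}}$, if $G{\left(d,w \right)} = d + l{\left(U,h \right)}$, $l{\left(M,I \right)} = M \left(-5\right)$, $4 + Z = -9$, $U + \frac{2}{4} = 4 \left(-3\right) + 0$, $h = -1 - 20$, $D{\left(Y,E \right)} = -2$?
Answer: $\frac{2}{121} \approx 0.016529$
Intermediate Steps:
$h = -21$ ($h = -1 - 20 = -21$)
$U = - \frac{25}{2}$ ($U = - \frac{1}{2} + \left(4 \left(-3\right) + 0\right) = - \frac{1}{2} + \left(-12 + 0\right) = - \frac{1}{2} - 12 = - \frac{25}{2} \approx -12.5$)
$Z = -13$ ($Z = -4 - 9 = -13$)
$V{\left(c \right)} = -13$
$l{\left(M,I \right)} = - 5 M$
$G{\left(d,w \right)} = \frac{125}{2} + d$ ($G{\left(d,w \right)} = d - - \frac{125}{2} = d + \frac{125}{2} = \frac{125}{2} + d$)
$\frac{1}{G{\left(D{\left(32,22 \right)},V{\left(-29 \right)} \right)}} = \frac{1}{\frac{125}{2} - 2} = \frac{1}{\frac{121}{2}} = \frac{2}{121}$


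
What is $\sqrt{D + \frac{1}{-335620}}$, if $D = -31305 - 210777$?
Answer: $\frac{i \sqrt{6817076592364105}}{167810} \approx 492.02 i$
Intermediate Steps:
$D = -242082$ ($D = -31305 - 210777 = -242082$)
$\sqrt{D + \frac{1}{-335620}} = \sqrt{-242082 + \frac{1}{-335620}} = \sqrt{-242082 - \frac{1}{335620}} = \sqrt{- \frac{81247560841}{335620}} = \frac{i \sqrt{6817076592364105}}{167810}$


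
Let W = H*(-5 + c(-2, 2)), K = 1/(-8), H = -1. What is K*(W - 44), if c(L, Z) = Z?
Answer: 41/8 ≈ 5.1250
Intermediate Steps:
K = -⅛ ≈ -0.12500
W = 3 (W = -(-5 + 2) = -1*(-3) = 3)
K*(W - 44) = -(3 - 44)/8 = -⅛*(-41) = 41/8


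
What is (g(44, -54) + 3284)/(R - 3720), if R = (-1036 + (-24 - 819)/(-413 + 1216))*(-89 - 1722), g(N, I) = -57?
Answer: 370183/215017843 ≈ 0.0017216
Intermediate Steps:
R = 1508112061/803 (R = (-1036 - 843/803)*(-1811) = -832751/803*(-1811) = 1508112061/803 ≈ 1.8781e+6)
(g(44, -54) + 3284)/(R - 3720) = (-57 + 3284)/(1508112061/803 - 3720) = 3227/(1505124901/803) = 3227*(803/1505124901) = 370183/215017843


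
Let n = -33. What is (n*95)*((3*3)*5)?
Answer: -141075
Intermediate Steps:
(n*95)*((3*3)*5) = (-33*95)*((3*3)*5) = -28215*5 = -3135*45 = -141075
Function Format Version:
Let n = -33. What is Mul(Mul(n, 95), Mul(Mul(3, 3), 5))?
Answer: -141075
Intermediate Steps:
Mul(Mul(n, 95), Mul(Mul(3, 3), 5)) = Mul(Mul(-33, 95), Mul(Mul(3, 3), 5)) = Mul(-3135, Mul(9, 5)) = Mul(-3135, 45) = -141075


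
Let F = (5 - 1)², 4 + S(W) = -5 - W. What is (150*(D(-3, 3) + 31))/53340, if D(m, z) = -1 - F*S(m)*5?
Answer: 1275/889 ≈ 1.4342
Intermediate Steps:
S(W) = -9 - W (S(W) = -4 + (-5 - W) = -9 - W)
F = 16 (F = 4² = 16)
D(m, z) = 719 + 80*m (D(m, z) = -1 - 16*(-9 - m)*5 = -1 - (-144 - 16*m)*5 = -1 - (-720 - 80*m) = -1 + (720 + 80*m) = 719 + 80*m)
(150*(D(-3, 3) + 31))/53340 = (150*((719 + 80*(-3)) + 31))/53340 = (150*((719 - 240) + 31))*(1/53340) = (150*(479 + 31))*(1/53340) = (150*510)*(1/53340) = 76500*(1/53340) = 1275/889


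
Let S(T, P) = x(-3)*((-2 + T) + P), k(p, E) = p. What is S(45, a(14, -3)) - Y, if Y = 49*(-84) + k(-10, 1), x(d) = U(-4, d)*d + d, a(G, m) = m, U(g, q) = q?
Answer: 4366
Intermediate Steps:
x(d) = d + d² (x(d) = d*d + d = d² + d = d + d²)
S(T, P) = -12 + 6*P + 6*T (S(T, P) = (-3*(1 - 3))*((-2 + T) + P) = (-3*(-2))*(-2 + P + T) = 6*(-2 + P + T) = -12 + 6*P + 6*T)
Y = -4126 (Y = 49*(-84) - 10 = -4116 - 10 = -4126)
S(45, a(14, -3)) - Y = (-12 + 6*(-3) + 6*45) - 1*(-4126) = (-12 - 18 + 270) + 4126 = 240 + 4126 = 4366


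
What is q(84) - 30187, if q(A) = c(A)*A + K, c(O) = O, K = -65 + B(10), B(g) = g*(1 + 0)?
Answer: -23186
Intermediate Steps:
B(g) = g (B(g) = g*1 = g)
K = -55 (K = -65 + 10 = -55)
q(A) = -55 + A² (q(A) = A*A - 55 = A² - 55 = -55 + A²)
q(84) - 30187 = (-55 + 84²) - 30187 = (-55 + 7056) - 30187 = 7001 - 30187 = -23186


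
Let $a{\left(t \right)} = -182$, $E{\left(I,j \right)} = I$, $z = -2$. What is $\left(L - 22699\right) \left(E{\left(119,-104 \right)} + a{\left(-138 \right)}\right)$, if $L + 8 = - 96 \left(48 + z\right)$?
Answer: $1708749$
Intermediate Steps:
$L = -4424$ ($L = -8 - 96 \left(48 - 2\right) = -8 - 4416 = -4424$)
$\left(L - 22699\right) \left(E{\left(119,-104 \right)} + a{\left(-138 \right)}\right) = \left(-4424 - 22699\right) \left(119 - 182\right) = \left(-27123\right) \left(-63\right) = 1708749$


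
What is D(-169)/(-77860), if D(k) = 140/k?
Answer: 7/657917 ≈ 1.0640e-5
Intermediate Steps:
D(-169)/(-77860) = (140/(-169))/(-77860) = (140*(-1/169))*(-1/77860) = -140/169*(-1/77860) = 7/657917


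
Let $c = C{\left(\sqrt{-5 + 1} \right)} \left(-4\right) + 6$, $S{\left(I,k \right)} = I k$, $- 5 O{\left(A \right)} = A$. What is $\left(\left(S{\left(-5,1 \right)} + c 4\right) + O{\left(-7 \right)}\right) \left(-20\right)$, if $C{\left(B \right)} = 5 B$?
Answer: $-408 + 3200 i \approx -408.0 + 3200.0 i$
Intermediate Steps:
$O{\left(A \right)} = - \frac{A}{5}$
$c = 6 - 40 i$ ($c = 5 \sqrt{-5 + 1} \left(-4\right) + 6 = 5 \sqrt{-4} \left(-4\right) + 6 = 5 \cdot 2 i \left(-4\right) + 6 = 10 i \left(-4\right) + 6 = - 40 i + 6 = 6 - 40 i \approx 6.0 - 40.0 i$)
$\left(\left(S{\left(-5,1 \right)} + c 4\right) + O{\left(-7 \right)}\right) \left(-20\right) = \left(\left(\left(-5\right) 1 + \left(6 - 40 i\right) 4\right) - - \frac{7}{5}\right) \left(-20\right) = \left(\left(-5 + \left(24 - 160 i\right)\right) + \frac{7}{5}\right) \left(-20\right) = \left(\left(19 - 160 i\right) + \frac{7}{5}\right) \left(-20\right) = \left(\frac{102}{5} - 160 i\right) \left(-20\right) = -408 + 3200 i$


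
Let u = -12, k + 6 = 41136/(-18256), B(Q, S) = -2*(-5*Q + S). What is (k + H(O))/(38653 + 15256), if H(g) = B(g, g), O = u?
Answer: -118953/61510169 ≈ -0.0019339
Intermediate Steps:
B(Q, S) = -2*S + 10*Q (B(Q, S) = -2*(S - 5*Q) = -2*S + 10*Q)
k = -9417/1141 (k = -6 + 41136/(-18256) = -6 + 41136*(-1/18256) = -6 - 2571/1141 = -9417/1141 ≈ -8.2533)
O = -12
H(g) = 8*g (H(g) = -2*g + 10*g = 8*g)
(k + H(O))/(38653 + 15256) = (-9417/1141 + 8*(-12))/(38653 + 15256) = (-9417/1141 - 96)/53909 = -118953/1141*1/53909 = -118953/61510169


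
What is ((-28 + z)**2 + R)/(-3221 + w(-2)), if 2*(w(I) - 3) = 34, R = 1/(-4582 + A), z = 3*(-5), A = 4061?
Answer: -963328/1667721 ≈ -0.57763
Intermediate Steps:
z = -15
R = -1/521 (R = 1/(-4582 + 4061) = 1/(-521) = -1/521 ≈ -0.0019194)
w(I) = 20 (w(I) = 3 + (1/2)*34 = 3 + 17 = 20)
((-28 + z)**2 + R)/(-3221 + w(-2)) = ((-28 - 15)**2 - 1/521)/(-3221 + 20) = ((-43)**2 - 1/521)/(-3201) = (1849 - 1/521)*(-1/3201) = (963328/521)*(-1/3201) = -963328/1667721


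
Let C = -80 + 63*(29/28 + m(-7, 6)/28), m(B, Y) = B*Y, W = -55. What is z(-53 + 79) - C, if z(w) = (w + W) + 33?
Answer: 453/4 ≈ 113.25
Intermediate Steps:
z(w) = -22 + w (z(w) = (w - 55) + 33 = (-55 + w) + 33 = -22 + w)
C = -437/4 (C = -80 + 63*(29/28 - 7*6/28) = -80 + 63*(29*(1/28) - 42*1/28) = -80 + 63*(29/28 - 3/2) = -80 + 63*(-13/28) = -80 - 117/4 = -437/4 ≈ -109.25)
z(-53 + 79) - C = (-22 + (-53 + 79)) - 1*(-437/4) = (-22 + 26) + 437/4 = 4 + 437/4 = 453/4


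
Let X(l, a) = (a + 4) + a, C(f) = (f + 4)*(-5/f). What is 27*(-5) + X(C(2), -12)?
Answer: -155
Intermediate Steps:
C(f) = -5*(4 + f)/f (C(f) = (4 + f)*(-5/f) = -5*(4 + f)/f)
X(l, a) = 4 + 2*a (X(l, a) = (4 + a) + a = 4 + 2*a)
27*(-5) + X(C(2), -12) = 27*(-5) + (4 + 2*(-12)) = -135 + (4 - 24) = -135 - 20 = -155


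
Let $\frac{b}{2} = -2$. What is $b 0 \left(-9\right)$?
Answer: $0$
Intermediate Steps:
$b = -4$ ($b = 2 \left(-2\right) = -4$)
$b 0 \left(-9\right) = \left(-4\right) 0 \left(-9\right) = 0 \left(-9\right) = 0$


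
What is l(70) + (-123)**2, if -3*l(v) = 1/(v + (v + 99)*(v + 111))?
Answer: 1391520032/91977 ≈ 15129.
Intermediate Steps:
l(v) = -1/(3*(v + (99 + v)*(111 + v))) (l(v) = -1/(3*(v + (v + 99)*(v + 111))) = -1/(3*(v + (99 + v)*(111 + v))))
l(70) + (-123)**2 = -1/(32967 + 3*70**2 + 633*70) + (-123)**2 = -1/(32967 + 3*4900 + 44310) + 15129 = -1/(32967 + 14700 + 44310) + 15129 = -1/91977 + 15129 = 1391520032/91977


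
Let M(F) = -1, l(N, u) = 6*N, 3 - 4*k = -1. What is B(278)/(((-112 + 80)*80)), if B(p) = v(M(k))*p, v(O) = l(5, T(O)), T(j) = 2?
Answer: -417/128 ≈ -3.2578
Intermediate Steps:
k = 1 (k = ¾ - ¼*(-1) = ¾ + ¼ = 1)
v(O) = 30 (v(O) = 6*5 = 30)
B(p) = 30*p
B(278)/(((-112 + 80)*80)) = (30*278)/(((-112 + 80)*80)) = 8340/((-32*80)) = 8340/(-2560) = 8340*(-1/2560) = -417/128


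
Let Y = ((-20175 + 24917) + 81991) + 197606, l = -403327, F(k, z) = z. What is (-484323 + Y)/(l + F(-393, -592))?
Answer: 199984/403919 ≈ 0.49511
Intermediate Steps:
Y = 284339 (Y = (4742 + 81991) + 197606 = 86733 + 197606 = 284339)
(-484323 + Y)/(l + F(-393, -592)) = (-484323 + 284339)/(-403327 - 592) = -199984/(-403919) = -199984*(-1/403919) = 199984/403919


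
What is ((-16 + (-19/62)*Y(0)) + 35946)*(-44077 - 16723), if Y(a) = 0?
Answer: -2184544000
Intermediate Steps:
((-16 + (-19/62)*Y(0)) + 35946)*(-44077 - 16723) = ((-16 - 19/62*0) + 35946)*(-44077 - 16723) = ((-16 - 19*1/62*0) + 35946)*(-60800) = ((-16 - 19/62*0) + 35946)*(-60800) = ((-16 + 0) + 35946)*(-60800) = (-16 + 35946)*(-60800) = 35930*(-60800) = -2184544000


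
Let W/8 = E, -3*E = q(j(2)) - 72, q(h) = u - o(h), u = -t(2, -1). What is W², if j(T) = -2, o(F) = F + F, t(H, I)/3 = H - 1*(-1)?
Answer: 379456/9 ≈ 42162.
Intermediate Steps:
t(H, I) = 3 + 3*H (t(H, I) = 3*(H - 1*(-1)) = 3*(H + 1) = 3*(1 + H) = 3 + 3*H)
u = -9 (u = -(3 + 3*2) = -(3 + 6) = -1*9 = -9)
o(F) = 2*F
q(h) = -9 - 2*h
E = 77/3 (E = -((-9 - 2*(-2)) - 72)/3 = -((-9 + 4) - 72)/3 = -(-5 - 72)/3 = -⅓*(-77) = 77/3 ≈ 25.667)
W = 616/3 (W = 8*(77/3) = 616/3 ≈ 205.33)
W² = (616/3)² = 379456/9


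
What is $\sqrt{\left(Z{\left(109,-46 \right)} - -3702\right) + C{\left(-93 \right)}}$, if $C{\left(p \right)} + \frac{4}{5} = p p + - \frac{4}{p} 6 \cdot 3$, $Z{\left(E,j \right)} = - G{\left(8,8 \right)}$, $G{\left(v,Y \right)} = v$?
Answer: $\frac{\sqrt{296539955}}{155} \approx 111.1$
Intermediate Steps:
$Z{\left(E,j \right)} = -8$ ($Z{\left(E,j \right)} = \left(-1\right) 8 = -8$)
$C{\left(p \right)} = - \frac{4}{5} + p^{2} - \frac{72}{p}$ ($C{\left(p \right)} = - \frac{4}{5} + \left(p p + - \frac{4}{p} 6 \cdot 3\right) = - \frac{4}{5} + \left(p^{2} + - \frac{24}{p} 3\right) = - \frac{4}{5} + \left(p^{2} - \frac{72}{p}\right) = - \frac{4}{5} + p^{2} - \frac{72}{p}$)
$\sqrt{\left(Z{\left(109,-46 \right)} - -3702\right) + C{\left(-93 \right)}} = \sqrt{\left(-8 - -3702\right) - \left(\frac{4}{5} - 8649 - \frac{24}{31}\right)} = \sqrt{\left(-8 + 3702\right) - - \frac{1340591}{155}} = \sqrt{3694 + \left(- \frac{4}{5} + 8649 + \frac{24}{31}\right)} = \sqrt{3694 + \frac{1340591}{155}} = \sqrt{\frac{1913161}{155}} = \frac{\sqrt{296539955}}{155}$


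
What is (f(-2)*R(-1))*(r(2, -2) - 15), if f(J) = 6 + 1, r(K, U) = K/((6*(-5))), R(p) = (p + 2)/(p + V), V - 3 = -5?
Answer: 1582/45 ≈ 35.156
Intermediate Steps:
V = -2 (V = 3 - 5 = -2)
R(p) = (2 + p)/(-2 + p) (R(p) = (p + 2)/(p - 2) = (2 + p)/(-2 + p))
r(K, U) = -K/30 (r(K, U) = K/(-30) = K*(-1/30) = -K/30)
f(J) = 7
(f(-2)*R(-1))*(r(2, -2) - 15) = (7*((2 - 1)/(-2 - 1)))*(-1/30*2 - 15) = (7*(1/(-3)))*(-1/15 - 15) = (7*(-⅓*1))*(-226/15) = (7*(-⅓))*(-226/15) = -7/3*(-226/15) = 1582/45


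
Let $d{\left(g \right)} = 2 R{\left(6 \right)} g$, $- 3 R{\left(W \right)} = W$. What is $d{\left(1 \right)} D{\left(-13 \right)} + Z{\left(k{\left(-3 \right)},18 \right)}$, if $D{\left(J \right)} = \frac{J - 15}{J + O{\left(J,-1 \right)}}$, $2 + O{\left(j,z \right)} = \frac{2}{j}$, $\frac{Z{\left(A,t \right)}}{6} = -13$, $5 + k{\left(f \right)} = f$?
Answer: $- \frac{16822}{197} \approx -85.391$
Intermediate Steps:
$k{\left(f \right)} = -5 + f$
$R{\left(W \right)} = - \frac{W}{3}$
$Z{\left(A,t \right)} = -78$ ($Z{\left(A,t \right)} = 6 \left(-13\right) = -78$)
$O{\left(j,z \right)} = -2 + \frac{2}{j}$
$d{\left(g \right)} = - 4 g$ ($d{\left(g \right)} = 2 \left(\left(- \frac{1}{3}\right) 6\right) g = 2 \left(-2\right) g = - 4 g$)
$D{\left(J \right)} = \frac{-15 + J}{-2 + J + \frac{2}{J}}$ ($D{\left(J \right)} = \frac{J - 15}{J - \left(2 - \frac{2}{J}\right)} = \frac{-15 + J}{-2 + J + \frac{2}{J}}$)
$d{\left(1 \right)} D{\left(-13 \right)} + Z{\left(k{\left(-3 \right)},18 \right)} = \left(-4\right) 1 \left(- \frac{13 \left(-15 - 13\right)}{2 - 13 \left(-2 - 13\right)}\right) - 78 = - 4 \left(\left(-13\right) \frac{1}{2 - -195} \left(-28\right)\right) - 78 = - 4 \left(\left(-13\right) \frac{1}{2 + 195} \left(-28\right)\right) - 78 = - 4 \left(\left(-13\right) \frac{1}{197} \left(-28\right)\right) - 78 = \left(-4\right) \frac{364}{197} - 78 = - \frac{1456}{197} - 78 = - \frac{16822}{197}$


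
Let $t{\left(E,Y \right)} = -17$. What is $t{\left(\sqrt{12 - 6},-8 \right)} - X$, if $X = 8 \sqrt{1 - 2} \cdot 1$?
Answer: $-17 - 8 i \approx -17.0 - 8.0 i$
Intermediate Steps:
$X = 8 i$ ($X = 8 \sqrt{-1} \cdot 1 = 8 i 1 = 8 i \approx 8.0 i$)
$t{\left(\sqrt{12 - 6},-8 \right)} - X = -17 - 8 i$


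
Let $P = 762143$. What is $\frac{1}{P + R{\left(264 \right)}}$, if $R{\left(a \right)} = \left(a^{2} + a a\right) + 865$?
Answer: $\frac{1}{902400} \approx 1.1082 \cdot 10^{-6}$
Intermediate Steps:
$R{\left(a \right)} = 865 + 2 a^{2}$ ($R{\left(a \right)} = \left(a^{2} + a^{2}\right) + 865 = 2 a^{2} + 865 = 865 + 2 a^{2}$)
$\frac{1}{P + R{\left(264 \right)}} = \frac{1}{762143 + \left(865 + 2 \cdot 264^{2}\right)} = \frac{1}{762143 + \left(865 + 2 \cdot 69696\right)} = \frac{1}{762143 + \left(865 + 139392\right)} = \frac{1}{762143 + 140257} = \frac{1}{902400}$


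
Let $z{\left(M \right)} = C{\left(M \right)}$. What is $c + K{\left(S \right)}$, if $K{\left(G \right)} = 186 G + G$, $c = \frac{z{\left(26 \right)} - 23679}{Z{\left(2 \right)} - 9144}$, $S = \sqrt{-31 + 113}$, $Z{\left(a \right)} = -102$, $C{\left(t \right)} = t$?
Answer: $\frac{23653}{9246} + 187 \sqrt{82} \approx 1695.9$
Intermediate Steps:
$S = \sqrt{82} \approx 9.0554$
$z{\left(M \right)} = M$
$c = \frac{23653}{9246}$ ($c = \frac{26 - 23679}{-102 - 9144} = - \frac{23653}{-9246} = \left(-23653\right) \left(- \frac{1}{9246}\right) = \frac{23653}{9246} \approx 2.5582$)
$K{\left(G \right)} = 187 G$
$c + K{\left(S \right)} = \frac{23653}{9246} + 187 \sqrt{82}$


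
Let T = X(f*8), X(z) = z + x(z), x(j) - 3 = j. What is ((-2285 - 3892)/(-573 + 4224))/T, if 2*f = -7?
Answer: 2059/64501 ≈ 0.031922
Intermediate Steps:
f = -7/2 (f = (1/2)*(-7) = -7/2 ≈ -3.5000)
x(j) = 3 + j
X(z) = 3 + 2*z (X(z) = z + (3 + z) = 3 + 2*z)
T = -53 (T = 3 + 2*(-7/2*8) = 3 + 2*(-28) = 3 - 56 = -53)
((-2285 - 3892)/(-573 + 4224))/T = ((-2285 - 3892)/(-573 + 4224))/(-53) = -6177/3651*(-1/53) = -6177*1/3651*(-1/53) = -2059/1217*(-1/53) = 2059/64501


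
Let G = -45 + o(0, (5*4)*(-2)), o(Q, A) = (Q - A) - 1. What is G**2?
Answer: 36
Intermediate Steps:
o(Q, A) = -1 + Q - A
G = -6 (G = -45 + (-1 + 0 - 5*4*(-2)) = -45 + (-1 + 0 - 20*(-2)) = -45 + (-1 + 0 - 1*(-40)) = -45 + (-1 + 0 + 40) = -45 + 39 = -6)
G**2 = (-6)**2 = 36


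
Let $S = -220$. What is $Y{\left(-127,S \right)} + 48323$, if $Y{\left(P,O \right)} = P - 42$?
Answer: $48154$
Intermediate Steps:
$Y{\left(P,O \right)} = -42 + P$
$Y{\left(-127,S \right)} + 48323 = \left(-42 - 127\right) + 48323 = -169 + 48323 = 48154$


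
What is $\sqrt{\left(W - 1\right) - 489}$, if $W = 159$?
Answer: $i \sqrt{331} \approx 18.193 i$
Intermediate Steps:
$\sqrt{\left(W - 1\right) - 489} = \sqrt{\left(159 - 1\right) - 489} = \sqrt{158 - 489} = \sqrt{-331} = i \sqrt{331}$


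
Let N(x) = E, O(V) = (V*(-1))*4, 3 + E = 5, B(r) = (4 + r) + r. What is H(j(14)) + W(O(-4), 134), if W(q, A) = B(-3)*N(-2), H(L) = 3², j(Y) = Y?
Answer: 5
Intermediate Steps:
H(L) = 9
B(r) = 4 + 2*r
E = 2 (E = -3 + 5 = 2)
O(V) = -4*V (O(V) = -V*4 = -4*V)
N(x) = 2
W(q, A) = -4 (W(q, A) = (4 + 2*(-3))*2 = (4 - 6)*2 = -2*2 = -4)
H(j(14)) + W(O(-4), 134) = 9 - 4 = 5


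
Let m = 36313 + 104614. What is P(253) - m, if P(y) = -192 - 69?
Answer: -141188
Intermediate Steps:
P(y) = -261
m = 140927
P(253) - m = -261 - 1*140927 = -261 - 140927 = -141188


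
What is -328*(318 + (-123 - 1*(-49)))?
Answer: -80032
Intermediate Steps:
-328*(318 + (-123 - 1*(-49))) = -328*(318 + (-123 + 49)) = -328*(318 - 74) = -328*244 = -80032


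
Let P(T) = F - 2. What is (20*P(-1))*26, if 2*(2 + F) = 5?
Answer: -780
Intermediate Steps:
F = ½ (F = -2 + (½)*5 = -2 + 5/2 = ½ ≈ 0.50000)
P(T) = -3/2 (P(T) = ½ - 2 = -3/2)
(20*P(-1))*26 = (20*(-3/2))*26 = -30*26 = -780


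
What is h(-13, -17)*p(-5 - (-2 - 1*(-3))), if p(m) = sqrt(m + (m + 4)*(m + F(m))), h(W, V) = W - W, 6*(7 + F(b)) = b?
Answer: 0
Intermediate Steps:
F(b) = -7 + b/6
h(W, V) = 0
p(m) = sqrt(m + (-7 + 7*m/6)*(4 + m)) (p(m) = sqrt(m + (m + 4)*(m + (-7 + m/6))) = sqrt(m + (4 + m)*(-7 + 7*m/6)) = sqrt(m + (-7 + 7*m/6)*(4 + m)))
h(-13, -17)*p(-5 - (-2 - 1*(-3))) = 0*(sqrt(-1008 - 48*(-5 - (-2 - 1*(-3))) + 42*(-5 - (-2 - 1*(-3)))**2)/6) = 0*(sqrt(-1008 - 48*(-5 - (-2 + 3)) + 42*(-5 - (-2 + 3))**2)/6) = 0*(sqrt(-1008 - 48*(-5 - 1*1) + 42*(-5 - 1*1)**2)/6) = 0*(sqrt(-1008 - 48*(-5 - 1) + 42*(-5 - 1)**2)/6) = 0*(sqrt(-1008 - 48*(-6) + 42*(-6)**2)/6) = 0*(sqrt(-1008 + 288 + 42*36)/6) = 0*(sqrt(-1008 + 288 + 1512)/6) = 0*(sqrt(792)/6) = 0*((6*sqrt(22))/6) = 0*sqrt(22) = 0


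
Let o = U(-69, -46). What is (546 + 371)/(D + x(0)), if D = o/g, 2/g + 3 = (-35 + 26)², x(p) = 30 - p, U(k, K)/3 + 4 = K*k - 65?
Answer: 917/363315 ≈ 0.0025240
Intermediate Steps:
U(k, K) = -207 + 3*K*k (U(k, K) = -12 + 3*(K*k - 65) = -12 + 3*(-65 + K*k) = -12 + (-195 + 3*K*k) = -207 + 3*K*k)
o = 9315 (o = -207 + 3*(-46)*(-69) = -207 + 9522 = 9315)
g = 1/39 (g = 2/(-3 + (-35 + 26)²) = 2/(-3 + (-9)²) = 2/(-3 + 81) = 2/78 = 2*(1/78) = 1/39 ≈ 0.025641)
D = 363285 (D = 9315/(1/39) = 9315*39 = 363285)
(546 + 371)/(D + x(0)) = (546 + 371)/(363285 + (30 - 1*0)) = 917/(363285 + (30 + 0)) = 917/(363285 + 30) = 917/363315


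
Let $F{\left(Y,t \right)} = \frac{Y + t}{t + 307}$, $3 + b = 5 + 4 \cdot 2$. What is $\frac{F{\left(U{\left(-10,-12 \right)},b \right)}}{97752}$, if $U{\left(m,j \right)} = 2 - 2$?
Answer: $\frac{5}{15493692} \approx 3.2271 \cdot 10^{-7}$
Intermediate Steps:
$U{\left(m,j \right)} = 0$
$b = 10$ ($b = -3 + \left(5 + 4 \cdot 2\right) = -3 + \left(5 + 8\right) = -3 + 13 = 10$)
$F{\left(Y,t \right)} = \frac{Y + t}{307 + t}$
$\frac{F{\left(U{\left(-10,-12 \right)},b \right)}}{97752} = \frac{\frac{1}{307 + 10} \left(0 + 10\right)}{97752} = \frac{1}{317} \cdot 10 \cdot \frac{1}{97752} = \frac{10}{317} \cdot \frac{1}{97752} = \frac{5}{15493692}$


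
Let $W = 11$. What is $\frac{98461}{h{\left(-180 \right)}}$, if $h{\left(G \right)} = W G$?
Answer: $- \frac{8951}{180} \approx -49.728$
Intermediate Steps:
$h{\left(G \right)} = 11 G$
$\frac{98461}{h{\left(-180 \right)}} = \frac{98461}{11 \left(-180\right)} = \frac{98461}{-1980} = 98461 \left(- \frac{1}{1980}\right) = - \frac{8951}{180}$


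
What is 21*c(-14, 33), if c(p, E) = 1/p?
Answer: -3/2 ≈ -1.5000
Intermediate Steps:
21*c(-14, 33) = 21/(-14) = 21*(-1/14) = -3/2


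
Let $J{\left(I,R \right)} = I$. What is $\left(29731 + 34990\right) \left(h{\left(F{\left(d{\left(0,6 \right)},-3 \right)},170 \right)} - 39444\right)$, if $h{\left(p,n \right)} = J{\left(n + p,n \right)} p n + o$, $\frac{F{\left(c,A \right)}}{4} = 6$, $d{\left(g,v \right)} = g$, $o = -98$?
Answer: $48668768138$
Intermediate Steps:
$F{\left(c,A \right)} = 24$ ($F{\left(c,A \right)} = 4 \cdot 6 = 24$)
$h{\left(p,n \right)} = -98 + n p \left(n + p\right)$ ($h{\left(p,n \right)} = \left(n + p\right) p n - 98 = p \left(n + p\right) n - 98 = n p \left(n + p\right) - 98 = -98 + n p \left(n + p\right)$)
$\left(29731 + 34990\right) \left(h{\left(F{\left(d{\left(0,6 \right)},-3 \right)},170 \right)} - 39444\right) = \left(29731 + 34990\right) \left(\left(-98 + 170 \cdot 24 \left(170 + 24\right)\right) - 39444\right) = 64721 \left(\left(-98 + 170 \cdot 24 \cdot 194\right) - 39444\right) = 64721 \left(\left(-98 + 791520\right) - 39444\right) = 64721 \left(791422 - 39444\right) = 64721 \cdot 751978 = 48668768138$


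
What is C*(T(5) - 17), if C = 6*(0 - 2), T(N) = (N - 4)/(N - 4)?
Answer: 192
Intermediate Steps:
T(N) = 1 (T(N) = (-4 + N)/(-4 + N) = 1)
C = -12 (C = 6*(-2) = -12)
C*(T(5) - 17) = -12*(1 - 17) = -12*(-16) = 192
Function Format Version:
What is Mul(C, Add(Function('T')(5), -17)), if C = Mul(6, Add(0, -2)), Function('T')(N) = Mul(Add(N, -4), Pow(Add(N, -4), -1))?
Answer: 192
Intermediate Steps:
Function('T')(N) = 1 (Function('T')(N) = Mul(Add(-4, N), Pow(Add(-4, N), -1)) = 1)
C = -12 (C = Mul(6, -2) = -12)
Mul(C, Add(Function('T')(5), -17)) = Mul(-12, Add(1, -17)) = Mul(-12, -16) = 192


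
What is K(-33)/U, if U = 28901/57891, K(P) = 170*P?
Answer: -324768510/28901 ≈ -11237.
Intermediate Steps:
U = 28901/57891 (U = 28901*(1/57891) = 28901/57891 ≈ 0.49923)
K(-33)/U = (170*(-33))/(28901/57891) = -5610*57891/28901 = -324768510/28901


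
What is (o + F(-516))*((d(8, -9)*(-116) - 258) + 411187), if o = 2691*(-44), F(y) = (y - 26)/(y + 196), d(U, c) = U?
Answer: -7767210234369/160 ≈ -4.8545e+10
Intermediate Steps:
F(y) = (-26 + y)/(196 + y)
o = -118404
(o + F(-516))*((d(8, -9)*(-116) - 258) + 411187) = (-118404 + (-26 - 516)/(196 - 516))*((8*(-116) - 258) + 411187) = (-118404 - 542/(-320))*((-928 - 258) + 411187) = (-118404 - 1/320*(-542))*(-1186 + 411187) = (-118404 + 271/160)*410001 = -18944369/160*410001 = -7767210234369/160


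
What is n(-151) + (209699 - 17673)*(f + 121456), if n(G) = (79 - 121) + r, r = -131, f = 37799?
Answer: 30581100457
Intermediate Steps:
n(G) = -173 (n(G) = (79 - 121) - 131 = -42 - 131 = -173)
n(-151) + (209699 - 17673)*(f + 121456) = -173 + (209699 - 17673)*(37799 + 121456) = -173 + 192026*159255 = -173 + 30581100630 = 30581100457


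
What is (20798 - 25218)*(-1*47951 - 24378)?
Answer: 319694180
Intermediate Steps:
(20798 - 25218)*(-1*47951 - 24378) = -4420*(-47951 - 24378) = -4420*(-72329) = 319694180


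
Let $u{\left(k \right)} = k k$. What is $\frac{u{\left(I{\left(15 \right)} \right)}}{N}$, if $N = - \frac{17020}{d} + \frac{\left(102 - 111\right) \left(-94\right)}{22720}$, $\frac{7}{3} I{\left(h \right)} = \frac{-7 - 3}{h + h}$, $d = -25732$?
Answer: $\frac{10439840}{357405713} \approx 0.02921$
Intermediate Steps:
$I{\left(h \right)} = - \frac{15}{7 h}$ ($I{\left(h \right)} = \frac{3 \frac{-7 - 3}{h + h}}{7} = \frac{3 \left(- \frac{10}{2 h}\right)}{7} = \frac{3 \left(- 10 \frac{1}{2 h}\right)}{7} = \frac{3 \left(- \frac{5}{h}\right)}{7} = - \frac{15}{7 h}$)
$u{\left(k \right)} = k^{2}$
$N = \frac{51057959}{73078880}$ ($N = - \frac{17020}{-25732} + \frac{\left(102 - 111\right) \left(-94\right)}{22720} = \left(-17020\right) \left(- \frac{1}{25732}\right) + \left(-9\right) \left(-94\right) \frac{1}{22720} = \frac{4255}{6433} + 846 \cdot \frac{1}{22720} = \frac{4255}{6433} + \frac{423}{11360} = \frac{51057959}{73078880} \approx 0.69867$)
$\frac{u{\left(I{\left(15 \right)} \right)}}{N} = \frac{\left(- \frac{15}{7 \cdot 15}\right)^{2}}{\frac{51057959}{73078880}} = \left(\left(- \frac{15}{7}\right) \frac{1}{15}\right)^{2} \cdot \frac{73078880}{51057959} = \left(- \frac{1}{7}\right)^{2} \cdot \frac{73078880}{51057959} = \frac{1}{49} \cdot \frac{73078880}{51057959} = \frac{10439840}{357405713}$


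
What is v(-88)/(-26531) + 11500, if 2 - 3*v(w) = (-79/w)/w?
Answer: 2362744730811/205456064 ≈ 11500.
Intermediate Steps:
v(w) = ⅔ + 79/(3*w²) (v(w) = ⅔ - (-79/w)/(3*w) = ⅔ - (-79)/(3*w²) = ⅔ + 79/(3*w²))
v(-88)/(-26531) + 11500 = (⅔ + (79/3)/(-88)²)/(-26531) + 11500 = (⅔ + (79/3)*(1/7744))*(-1/26531) + 11500 = (⅔ + 79/23232)*(-1/26531) + 11500 = (5189/7744)*(-1/26531) + 11500 = -5189/205456064 + 11500 = 2362744730811/205456064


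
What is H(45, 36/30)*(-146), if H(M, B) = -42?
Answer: 6132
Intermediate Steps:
H(45, 36/30)*(-146) = -42*(-146) = 6132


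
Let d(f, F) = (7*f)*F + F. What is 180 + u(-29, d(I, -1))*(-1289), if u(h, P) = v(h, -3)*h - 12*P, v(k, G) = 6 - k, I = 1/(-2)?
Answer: 1347185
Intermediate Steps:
I = -½ ≈ -0.50000
d(f, F) = F + 7*F*f (d(f, F) = 7*F*f + F = F + 7*F*f)
u(h, P) = -12*P + h*(6 - h) (u(h, P) = (6 - h)*h - 12*P = h*(6 - h) - 12*P = -12*P + h*(6 - h))
180 + u(-29, d(I, -1))*(-1289) = 180 + (-(-12)*(1 + 7*(-½)) - 1*(-29)*(-6 - 29))*(-1289) = 180 + (-(-12)*(1 - 7/2) - 1*(-29)*(-35))*(-1289) = 180 + (-(-12)*(-5)/2 - 1015)*(-1289) = 180 + (-12*5/2 - 1015)*(-1289) = 180 + (-30 - 1015)*(-1289) = 180 - 1045*(-1289) = 180 + 1347005 = 1347185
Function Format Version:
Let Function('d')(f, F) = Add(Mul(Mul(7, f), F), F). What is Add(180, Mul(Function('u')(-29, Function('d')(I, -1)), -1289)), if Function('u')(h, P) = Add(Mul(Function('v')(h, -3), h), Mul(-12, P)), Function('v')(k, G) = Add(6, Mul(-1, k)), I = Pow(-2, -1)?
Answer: 1347185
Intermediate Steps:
I = Rational(-1, 2) ≈ -0.50000
Function('d')(f, F) = Add(F, Mul(7, F, f)) (Function('d')(f, F) = Add(Mul(7, F, f), F) = Add(F, Mul(7, F, f)))
Function('u')(h, P) = Add(Mul(-12, P), Mul(h, Add(6, Mul(-1, h)))) (Function('u')(h, P) = Add(Mul(Add(6, Mul(-1, h)), h), Mul(-12, P)) = Add(Mul(h, Add(6, Mul(-1, h))), Mul(-12, P)) = Add(Mul(-12, P), Mul(h, Add(6, Mul(-1, h)))))
Add(180, Mul(Function('u')(-29, Function('d')(I, -1)), -1289)) = Add(180, Mul(Add(Mul(-12, Mul(-1, Add(1, Mul(7, Rational(-1, 2))))), Mul(-1, -29, Add(-6, -29))), -1289)) = Add(180, Mul(Add(Mul(-12, Mul(-1, Add(1, Rational(-7, 2)))), Mul(-1, -29, -35)), -1289)) = Add(180, Mul(Add(Mul(-12, Mul(-1, Rational(-5, 2))), -1015), -1289)) = Add(180, Mul(Add(Mul(-12, Rational(5, 2)), -1015), -1289)) = Add(180, Mul(Add(-30, -1015), -1289)) = Add(180, Mul(-1045, -1289)) = Add(180, 1347005) = 1347185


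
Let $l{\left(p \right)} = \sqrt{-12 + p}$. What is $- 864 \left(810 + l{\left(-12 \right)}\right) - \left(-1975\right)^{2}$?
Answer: $-4600465 - 1728 i \sqrt{6} \approx -4.6005 \cdot 10^{6} - 4232.7 i$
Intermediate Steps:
$- 864 \left(810 + l{\left(-12 \right)}\right) - \left(-1975\right)^{2} = - 864 \left(810 + \sqrt{-12 - 12}\right) - \left(-1975\right)^{2} = - 864 \left(810 + \sqrt{-24}\right) - 3900625 = - 864 \left(810 + 2 i \sqrt{6}\right) - 3900625 = \left(-699840 - 1728 i \sqrt{6}\right) - 3900625 = -4600465 - 1728 i \sqrt{6}$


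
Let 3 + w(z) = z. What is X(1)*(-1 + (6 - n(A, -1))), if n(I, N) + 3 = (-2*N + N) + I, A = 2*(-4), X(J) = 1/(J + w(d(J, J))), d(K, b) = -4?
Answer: -5/2 ≈ -2.5000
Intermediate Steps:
w(z) = -3 + z
X(J) = 1/(-7 + J) (X(J) = 1/(J + (-3 - 4)) = 1/(J - 7) = 1/(-7 + J))
A = -8
n(I, N) = -3 + I - N (n(I, N) = -3 + ((-2*N + N) + I) = -3 + (-N + I) = -3 + (I - N) = -3 + I - N)
X(1)*(-1 + (6 - n(A, -1))) = (-1 + (6 - (-3 - 8 - 1*(-1))))/(-7 + 1) = (-1 + (6 - (-3 - 8 + 1)))/(-6) = -(-1 + (6 - 1*(-10)))/6 = -(-1 + (6 + 10))/6 = -(-1 + 16)/6 = -⅙*15 = -5/2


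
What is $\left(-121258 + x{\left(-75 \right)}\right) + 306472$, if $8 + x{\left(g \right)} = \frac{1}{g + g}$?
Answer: $\frac{27780899}{150} \approx 1.8521 \cdot 10^{5}$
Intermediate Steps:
$x{\left(g \right)} = -8 + \frac{1}{2 g}$ ($x{\left(g \right)} = -8 + \frac{1}{g + g} = -8 + \frac{1}{2 g}$)
$\left(-121258 + x{\left(-75 \right)}\right) + 306472 = \left(-121258 - \left(8 - \frac{1}{2 \left(-75\right)}\right)\right) + 306472 = \left(-121258 + \left(-8 + \frac{1}{2} \left(- \frac{1}{75}\right)\right)\right) + 306472 = \left(-121258 - \frac{1201}{150}\right) + 306472 = - \frac{18189901}{150} + 306472 = \frac{27780899}{150}$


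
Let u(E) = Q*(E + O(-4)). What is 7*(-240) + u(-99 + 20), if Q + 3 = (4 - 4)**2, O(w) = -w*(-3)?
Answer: -1407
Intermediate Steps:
O(w) = 3*w
Q = -3 (Q = -3 + (4 - 4)**2 = -3 + 0**2 = -3 + 0 = -3)
u(E) = 36 - 3*E (u(E) = -3*(E + 3*(-4)) = -3*(E - 12) = -3*(-12 + E) = 36 - 3*E)
7*(-240) + u(-99 + 20) = 7*(-240) + (36 - 3*(-99 + 20)) = -1680 + (36 - 3*(-79)) = -1680 + (36 + 237) = -1680 + 273 = -1407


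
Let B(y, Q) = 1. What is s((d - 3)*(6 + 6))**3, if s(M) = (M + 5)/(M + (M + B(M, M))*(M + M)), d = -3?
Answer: -300763/1046296631808 ≈ -2.8745e-7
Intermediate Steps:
s(M) = (5 + M)/(M + 2*M*(1 + M)) (s(M) = (M + 5)/(M + (M + 1)*(M + M)) = (5 + M)/(M + (1 + M)*(2*M)) = (5 + M)/(M + 2*M*(1 + M)))
s((d - 3)*(6 + 6))**3 = ((5 + (-3 - 3)*(6 + 6))/((((-3 - 3)*(6 + 6)))*(3 + 2*((-3 - 3)*(6 + 6)))))**3 = ((5 - 6*12)/(((-6*12))*(3 + 2*(-6*12))))**3 = ((5 - 72)/((-72)*(3 + 2*(-72))))**3 = (-1/72*(-67)/(3 - 144))**3 = (-1/72*(-67)/(-141))**3 = (-1/72*(-1/141)*(-67))**3 = (-67/10152)**3 = -300763/1046296631808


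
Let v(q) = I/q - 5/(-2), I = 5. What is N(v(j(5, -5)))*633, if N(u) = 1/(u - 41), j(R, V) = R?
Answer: -422/25 ≈ -16.880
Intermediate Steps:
v(q) = 5/2 + 5/q (v(q) = 5/q - 5/(-2) = 5/q - 5*(-½) = 5/q + 5/2 = 5/2 + 5/q)
N(u) = 1/(-41 + u)
N(v(j(5, -5)))*633 = 633/(-41 + (5/2 + 5/5)) = 633/(-41 + (5/2 + 5*(⅕))) = 633/(-41 + (5/2 + 1)) = 633/(-41 + 7/2) = 633/(-75/2) = -2/75*633 = -422/25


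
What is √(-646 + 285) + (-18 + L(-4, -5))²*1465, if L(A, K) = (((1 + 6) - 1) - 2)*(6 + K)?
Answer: 287140 + 19*I ≈ 2.8714e+5 + 19.0*I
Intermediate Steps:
L(A, K) = 24 + 4*K (L(A, K) = ((7 - 1) - 2)*(6 + K) = (6 - 2)*(6 + K) = 4*(6 + K) = 24 + 4*K)
√(-646 + 285) + (-18 + L(-4, -5))²*1465 = √(-646 + 285) + (-18 + (24 + 4*(-5)))²*1465 = √(-361) + (-18 + (24 - 20))²*1465 = 19*I + (-18 + 4)²*1465 = 19*I + (-14)²*1465 = 19*I + 196*1465 = 19*I + 287140 = 287140 + 19*I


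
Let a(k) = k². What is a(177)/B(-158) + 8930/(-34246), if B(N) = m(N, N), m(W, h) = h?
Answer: -537151937/2705434 ≈ -198.55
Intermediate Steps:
B(N) = N
a(177)/B(-158) + 8930/(-34246) = 177²/(-158) + 8930/(-34246) = 31329*(-1/158) + 8930*(-1/34246) = -31329/158 - 4465/17123 = -537151937/2705434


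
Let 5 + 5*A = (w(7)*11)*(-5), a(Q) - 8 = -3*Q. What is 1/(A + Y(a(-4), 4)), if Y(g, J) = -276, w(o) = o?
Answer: -1/354 ≈ -0.0028249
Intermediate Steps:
a(Q) = 8 - 3*Q
A = -78 (A = -1 + ((7*11)*(-5))/5 = -1 + (77*(-5))/5 = -1 + (⅕)*(-385) = -1 - 77 = -78)
1/(A + Y(a(-4), 4)) = 1/(-78 - 276) = 1/(-354) = -1/354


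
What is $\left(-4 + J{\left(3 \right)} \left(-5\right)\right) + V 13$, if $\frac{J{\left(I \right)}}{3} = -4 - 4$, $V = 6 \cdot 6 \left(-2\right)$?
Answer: $-820$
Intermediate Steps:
$V = -72$ ($V = 36 \left(-2\right) = -72$)
$J{\left(I \right)} = -24$ ($J{\left(I \right)} = 3 \left(-4 - 4\right) = 3 \left(-8\right) = -24$)
$\left(-4 + J{\left(3 \right)} \left(-5\right)\right) + V 13 = \left(-4 - -120\right) - 936 = \left(-4 + 120\right) - 936 = 116 - 936 = -820$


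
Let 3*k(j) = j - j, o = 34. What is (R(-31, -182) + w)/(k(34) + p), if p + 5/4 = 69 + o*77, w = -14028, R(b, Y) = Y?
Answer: -56840/10743 ≈ -5.2909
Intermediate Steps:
k(j) = 0 (k(j) = (j - j)/3 = (1/3)*0 = 0)
p = 10743/4 (p = -5/4 + (69 + 34*77) = -5/4 + (69 + 2618) = -5/4 + 2687 = 10743/4 ≈ 2685.8)
(R(-31, -182) + w)/(k(34) + p) = (-182 - 14028)/(0 + 10743/4) = -14210/10743/4 = -14210*4/10743 = -56840/10743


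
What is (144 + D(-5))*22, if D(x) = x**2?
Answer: 3718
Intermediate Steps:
(144 + D(-5))*22 = (144 + (-5)**2)*22 = (144 + 25)*22 = 169*22 = 3718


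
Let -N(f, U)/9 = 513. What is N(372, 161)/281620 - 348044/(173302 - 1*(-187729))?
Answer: -99683031407/101673550220 ≈ -0.98042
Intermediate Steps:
N(f, U) = -4617 (N(f, U) = -9*513 = -4617)
N(372, 161)/281620 - 348044/(173302 - 1*(-187729)) = -4617/281620 - 348044/(173302 - 1*(-187729)) = -4617*1/281620 - 348044/(173302 + 187729) = -4617/281620 - 348044/361031 = -99683031407/101673550220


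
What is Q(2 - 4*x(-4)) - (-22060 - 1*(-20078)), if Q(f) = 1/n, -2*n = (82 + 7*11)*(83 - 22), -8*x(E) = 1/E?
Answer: 19223416/9699 ≈ 1982.0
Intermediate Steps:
x(E) = -1/(8*E)
n = -9699/2 (n = -(82 + 7*11)*(83 - 22)/2 = -(82 + 77)*61/2 = -159*61/2 = -½*9699 = -9699/2 ≈ -4849.5)
Q(f) = -2/9699 (Q(f) = 1/(-9699/2) = -2/9699)
Q(2 - 4*x(-4)) - (-22060 - 1*(-20078)) = -2/9699 - (-22060 - 1*(-20078)) = -2/9699 - (-22060 + 20078) = -2/9699 - 1*(-1982) = -2/9699 + 1982 = 19223416/9699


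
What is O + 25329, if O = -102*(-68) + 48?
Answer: 32313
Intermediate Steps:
O = 6984 (O = 6936 + 48 = 6984)
O + 25329 = 6984 + 25329 = 32313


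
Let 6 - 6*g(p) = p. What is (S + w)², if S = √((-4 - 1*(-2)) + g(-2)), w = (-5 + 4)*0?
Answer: -⅔ ≈ -0.66667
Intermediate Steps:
w = 0 (w = -1*0 = 0)
g(p) = 1 - p/6
S = I*√6/3 (S = √((-4 - 1*(-2)) + (1 - ⅙*(-2))) = √((-4 + 2) + (1 + ⅓)) = √(-2 + 4/3) = √(-⅔) = I*√6/3 ≈ 0.8165*I)
(S + w)² = (I*√6/3 + 0)² = (I*√6/3)² = -⅔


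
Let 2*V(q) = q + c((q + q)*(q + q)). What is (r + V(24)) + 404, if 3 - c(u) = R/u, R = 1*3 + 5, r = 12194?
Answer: 7264223/576 ≈ 12612.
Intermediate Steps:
R = 8 (R = 3 + 5 = 8)
c(u) = 3 - 8/u
V(q) = 3/2 + q/2 - 1/q² (V(q) = (q + (3 - 8/(q + q)²))/2 = (q + (3 - 8*1/(4*q²)))/2 = (q + (3 - 2/q²))/2 = (3 + q - 2/q²)/2 = 3/2 + q/2 - 1/q²)
(r + V(24)) + 404 = (12194 + (3/2 + (½)*24 - 1/24²)) + 404 = (12194 + (3/2 + 12 - 1*1/576)) + 404 = (12194 + (3/2 + 12 - 1/576)) + 404 = (12194 + 7775/576) + 404 = 7031519/576 + 404 = 7264223/576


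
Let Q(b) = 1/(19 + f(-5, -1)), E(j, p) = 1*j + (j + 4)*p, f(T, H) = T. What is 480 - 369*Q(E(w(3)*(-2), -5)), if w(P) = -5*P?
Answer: 6351/14 ≈ 453.64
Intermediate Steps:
E(j, p) = j + p*(4 + j) (E(j, p) = j + (4 + j)*p = j + p*(4 + j))
Q(b) = 1/14 (Q(b) = 1/(19 - 5) = 1/14)
480 - 369*Q(E(w(3)*(-2), -5)) = 480 - 369*1/14 = 480 - 369/14 = 6351/14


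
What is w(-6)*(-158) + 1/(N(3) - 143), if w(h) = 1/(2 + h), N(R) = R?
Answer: 5529/140 ≈ 39.493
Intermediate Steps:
w(-6)*(-158) + 1/(N(3) - 143) = -158/(2 - 6) + 1/(3 - 143) = -158/(-4) + 1/(-140) = -1/4*(-158) - 1/140 = 79/2 - 1/140 = 5529/140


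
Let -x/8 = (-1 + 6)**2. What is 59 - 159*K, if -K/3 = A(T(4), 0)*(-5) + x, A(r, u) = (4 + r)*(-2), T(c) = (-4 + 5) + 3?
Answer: -57181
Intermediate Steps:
x = -200 (x = -8*(-1 + 6)**2 = -8*5**2 = -8*25 = -200)
T(c) = 4 (T(c) = 1 + 3 = 4)
A(r, u) = -8 - 2*r
K = 360 (K = -3*((-8 - 2*4)*(-5) - 200) = -3*((-8 - 8)*(-5) - 200) = -3*(-16*(-5) - 200) = -3*(80 - 200) = -3*(-120) = 360)
59 - 159*K = 59 - 159*360 = 59 - 57240 = -57181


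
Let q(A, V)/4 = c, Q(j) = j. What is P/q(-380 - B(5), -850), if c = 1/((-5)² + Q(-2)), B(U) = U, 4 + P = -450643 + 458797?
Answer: 93725/2 ≈ 46863.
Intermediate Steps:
P = 8150 (P = -4 + (-450643 + 458797) = -4 + 8154 = 8150)
c = 1/23 (c = 1/((-5)² - 2) = 1/(25 - 2) = 1/23 ≈ 0.043478)
q(A, V) = 4/23 (q(A, V) = 4*(1/23) = 4/23)
P/q(-380 - B(5), -850) = 8150/(4/23) = 8150*(23/4) = 93725/2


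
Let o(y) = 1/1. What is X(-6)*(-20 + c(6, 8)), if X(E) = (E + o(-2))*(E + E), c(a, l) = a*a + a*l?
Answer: 3840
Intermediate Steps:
c(a, l) = a² + a*l
o(y) = 1
X(E) = 2*E*(1 + E) (X(E) = (E + 1)*(E + E) = (1 + E)*(2*E) = 2*E*(1 + E))
X(-6)*(-20 + c(6, 8)) = (2*(-6)*(1 - 6))*(-20 + 6*(6 + 8)) = (2*(-6)*(-5))*(-20 + 6*14) = 60*(-20 + 84) = 60*64 = 3840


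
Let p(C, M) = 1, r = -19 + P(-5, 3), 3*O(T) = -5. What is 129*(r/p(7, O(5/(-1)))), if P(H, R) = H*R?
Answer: -4386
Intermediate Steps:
O(T) = -5/3 (O(T) = (⅓)*(-5) = -5/3)
r = -34 (r = -19 - 5*3 = -19 - 15 = -34)
129*(r/p(7, O(5/(-1)))) = 129*(-34/1) = 129*(-34*1) = 129*(-34) = -4386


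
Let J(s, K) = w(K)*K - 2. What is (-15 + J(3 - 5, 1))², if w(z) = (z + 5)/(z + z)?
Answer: 196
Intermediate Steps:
w(z) = (5 + z)/(2*z) (w(z) = (5 + z)/((2*z)) = (5 + z)*(1/(2*z)) = (5 + z)/(2*z))
J(s, K) = ½ + K/2 (J(s, K) = ((5 + K)/(2*K))*K - 2 = (5/2 + K/2) - 2 = ½ + K/2)
(-15 + J(3 - 5, 1))² = (-15 + (½ + (½)*1))² = (-15 + (½ + ½))² = (-15 + 1)² = (-14)² = 196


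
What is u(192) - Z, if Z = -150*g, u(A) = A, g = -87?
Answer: -12858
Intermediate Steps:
Z = 13050 (Z = -150*(-87) = 13050)
u(192) - Z = 192 - 1*13050 = 192 - 13050 = -12858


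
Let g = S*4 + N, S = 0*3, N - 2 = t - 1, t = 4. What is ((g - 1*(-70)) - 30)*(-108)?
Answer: -4860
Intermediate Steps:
N = 5 (N = 2 + (4 - 1) = 2 + 3 = 5)
S = 0
g = 5 (g = 0*4 + 5 = 0 + 5 = 5)
((g - 1*(-70)) - 30)*(-108) = ((5 - 1*(-70)) - 30)*(-108) = ((5 + 70) - 30)*(-108) = (75 - 30)*(-108) = 45*(-108) = -4860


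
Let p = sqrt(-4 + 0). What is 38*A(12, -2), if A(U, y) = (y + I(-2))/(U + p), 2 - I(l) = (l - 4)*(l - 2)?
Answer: -2736/37 + 456*I/37 ≈ -73.946 + 12.324*I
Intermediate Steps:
I(l) = 2 - (-4 + l)*(-2 + l) (I(l) = 2 - (l - 4)*(l - 2) = 2 - (-4 + l)*(-2 + l))
p = 2*I (p = sqrt(-4) = 2*I ≈ 2.0*I)
A(U, y) = (-22 + y)/(U + 2*I) (A(U, y) = (y + (-6 - 1*(-2)**2 + 6*(-2)))/(U + 2*I) = (y + (-6 - 1*4 - 12))/(U + 2*I) = (y + (-6 - 4 - 12))/(U + 2*I) = (y - 22)/(U + 2*I) = (-22 + y)/(U + 2*I))
38*A(12, -2) = 38*((-22 - 2)/(12 + 2*I)) = 38*(((12 - 2*I)/148)*(-24)) = 38*(-6*(12 - 2*I)/37) = -228*(12 - 2*I)/37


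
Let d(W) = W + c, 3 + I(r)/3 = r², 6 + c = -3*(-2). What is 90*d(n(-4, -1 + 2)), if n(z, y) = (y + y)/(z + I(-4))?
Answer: 36/7 ≈ 5.1429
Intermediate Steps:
c = 0 (c = -6 - 3*(-2) = -6 + 6 = 0)
I(r) = -9 + 3*r²
n(z, y) = 2*y/(39 + z) (n(z, y) = (y + y)/(z + (-9 + 3*(-4)²)) = (2*y)/(z + (-9 + 3*16)) = (2*y)/(z + (-9 + 48)) = (2*y)/(z + 39) = (2*y)/(39 + z) = 2*y/(39 + z))
d(W) = W (d(W) = W + 0 = W)
90*d(n(-4, -1 + 2)) = 90*(2*(-1 + 2)/(39 - 4)) = 90*(2*1/35) = 90*(2*1*(1/35)) = 90*(2/35) = 36/7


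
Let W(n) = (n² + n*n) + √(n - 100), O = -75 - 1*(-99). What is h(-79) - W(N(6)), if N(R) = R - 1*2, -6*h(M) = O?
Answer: -36 - 4*I*√6 ≈ -36.0 - 9.798*I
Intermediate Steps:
O = 24 (O = -75 + 99 = 24)
h(M) = -4 (h(M) = -⅙*24 = -4)
N(R) = -2 + R (N(R) = R - 2 = -2 + R)
W(n) = √(-100 + n) + 2*n² (W(n) = (n² + n²) + √(-100 + n) = 2*n² + √(-100 + n) = √(-100 + n) + 2*n²)
h(-79) - W(N(6)) = -4 - (√(-100 + (-2 + 6)) + 2*(-2 + 6)²) = -4 - (√(-100 + 4) + 2*4²) = -4 - (√(-96) + 2*16) = -4 - (4*I*√6 + 32) = -4 - (32 + 4*I*√6) = -4 + (-32 - 4*I*√6) = -36 - 4*I*√6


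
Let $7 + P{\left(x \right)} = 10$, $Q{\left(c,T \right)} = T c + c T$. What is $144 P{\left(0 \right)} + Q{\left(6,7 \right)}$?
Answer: $516$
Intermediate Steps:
$Q{\left(c,T \right)} = 2 T c$ ($Q{\left(c,T \right)} = T c + T c = 2 T c$)
$P{\left(x \right)} = 3$ ($P{\left(x \right)} = -7 + 10 = 3$)
$144 P{\left(0 \right)} + Q{\left(6,7 \right)} = 144 \cdot 3 + 2 \cdot 7 \cdot 6 = 432 + 84 = 516$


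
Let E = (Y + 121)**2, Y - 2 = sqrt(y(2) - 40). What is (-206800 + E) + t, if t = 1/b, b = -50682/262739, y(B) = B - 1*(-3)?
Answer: -9716306231/50682 + 246*I*sqrt(35) ≈ -1.9171e+5 + 1455.4*I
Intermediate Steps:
y(B) = 3 + B (y(B) = B + 3 = 3 + B)
b = -50682/262739 (b = -50682*1/262739 = -50682/262739 ≈ -0.19290)
Y = 2 + I*sqrt(35) (Y = 2 + sqrt((3 + 2) - 40) = 2 + sqrt(5 - 40) = 2 + sqrt(-35) = 2 + I*sqrt(35) ≈ 2.0 + 5.9161*I)
t = -262739/50682 (t = 1/(-50682/262739) = -262739/50682 ≈ -5.1841)
E = (123 + I*sqrt(35))**2 (E = ((2 + I*sqrt(35)) + 121)**2 = (123 + I*sqrt(35))**2 ≈ 15094.0 + 1455.4*I)
(-206800 + E) + t = (-206800 + (123 + I*sqrt(35))**2) - 262739/50682 = -10481300339/50682 + (123 + I*sqrt(35))**2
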